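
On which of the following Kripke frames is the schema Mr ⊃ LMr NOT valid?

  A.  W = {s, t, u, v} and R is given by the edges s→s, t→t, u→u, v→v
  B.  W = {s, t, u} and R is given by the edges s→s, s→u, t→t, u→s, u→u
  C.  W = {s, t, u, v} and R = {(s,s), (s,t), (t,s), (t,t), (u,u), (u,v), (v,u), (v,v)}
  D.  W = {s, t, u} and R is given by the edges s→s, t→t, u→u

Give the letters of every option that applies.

none

The schema Mr ⊃ LMr is axiom 5; it is valid on a frame iff R is euclidean.
(A) R is euclidean (any two R-successors of the same world are R-related), so the schema is valid here.
(B) R is euclidean (any two R-successors of the same world are R-related), so the schema is valid here.
(C) R is euclidean (any two R-successors of the same world are R-related), so the schema is valid here.
(D) R is euclidean (any two R-successors of the same world are R-related), so the schema is valid here.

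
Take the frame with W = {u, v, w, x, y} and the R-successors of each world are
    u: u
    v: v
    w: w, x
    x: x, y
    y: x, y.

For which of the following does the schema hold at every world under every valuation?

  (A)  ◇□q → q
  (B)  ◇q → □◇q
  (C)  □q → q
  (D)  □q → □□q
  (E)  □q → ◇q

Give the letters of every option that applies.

C, E

R is reflexive: each world relates to itself.
R is not symmetric: w R x but not x R w.
R is not transitive: w R x and x R y but not w R y.
R is not euclidean: w R x and w R w but not x R w.
R is serial: every world has an R-successor.
(A) ◇□q → q is the dual of axiom B; it is valid on a frame exactly when R is symmetric. R is not symmetric, so not valid.
(B) ◇q → □◇q (axiom 5) characterises the euclidean frames. R is not euclidean — not valid.
(C) □q → q (axiom T) characterises the reflexive frames. R is reflexive — valid.
(D) □q → □□q is axiom 4; it is valid on a frame exactly when R is transitive. R is not transitive, so not valid.
(E) □q → ◇q (axiom D) characterises the serial frames. R is serial — valid.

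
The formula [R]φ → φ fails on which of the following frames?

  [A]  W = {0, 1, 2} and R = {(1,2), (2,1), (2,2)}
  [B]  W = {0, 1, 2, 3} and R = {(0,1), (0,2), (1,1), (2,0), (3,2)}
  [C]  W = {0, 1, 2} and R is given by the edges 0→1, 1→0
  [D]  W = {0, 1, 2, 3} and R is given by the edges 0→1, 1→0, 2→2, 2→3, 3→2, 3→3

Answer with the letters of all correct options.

A, B, C, D

The schema [R]φ → φ is axiom T; it is valid on a frame iff R is reflexive.
(A) R is not reflexive (not 0 R 0), so the schema fails here.
(B) R is not reflexive (not 0 R 0), so the schema fails here.
(C) R is not reflexive (not 0 R 0), so the schema fails here.
(D) R is not reflexive (not 0 R 0), so the schema fails here.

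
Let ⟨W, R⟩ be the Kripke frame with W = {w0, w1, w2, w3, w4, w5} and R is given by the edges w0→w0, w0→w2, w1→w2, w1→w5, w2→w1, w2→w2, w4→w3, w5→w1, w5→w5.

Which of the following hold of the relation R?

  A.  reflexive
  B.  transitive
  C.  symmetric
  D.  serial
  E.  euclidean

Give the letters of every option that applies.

none

(A) not reflexive: not w1 R w1.
(B) not transitive: w0 R w2 and w2 R w1 but not w0 R w1.
(C) not symmetric: w0 R w2 but not w2 R w0.
(D) not serial: w3 has no R-successor.
(E) not euclidean: w0 R w2 and w0 R w0 but not w2 R w0.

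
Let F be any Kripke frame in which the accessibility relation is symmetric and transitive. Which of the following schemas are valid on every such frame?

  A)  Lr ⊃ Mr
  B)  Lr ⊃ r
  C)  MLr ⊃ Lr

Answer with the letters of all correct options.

C

A symmetric transitive relation is euclidean (uRv and uRw give vRu by symmetry, then vRw by transitivity).
(A) Lr ⊃ Mr is axiom D; it is valid on a frame exactly when R is serial. Such an R need not be serial, so not valid.
(B) Lr ⊃ r (axiom T) characterises the reflexive frames. Such an R need not be reflexive — not valid.
(C) MLr ⊃ Lr is the dual of axiom 5; it is valid on a frame exactly when R is euclidean. Every such R is euclidean, so valid.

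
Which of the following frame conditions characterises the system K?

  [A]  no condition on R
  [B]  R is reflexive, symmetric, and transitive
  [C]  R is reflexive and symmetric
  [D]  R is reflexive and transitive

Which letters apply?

(A) K is sound and complete for exactly this class.
(B) this class determines S5, not K.
(C) this class determines B (= KTB), not K.
(D) this class determines S4, not K.

A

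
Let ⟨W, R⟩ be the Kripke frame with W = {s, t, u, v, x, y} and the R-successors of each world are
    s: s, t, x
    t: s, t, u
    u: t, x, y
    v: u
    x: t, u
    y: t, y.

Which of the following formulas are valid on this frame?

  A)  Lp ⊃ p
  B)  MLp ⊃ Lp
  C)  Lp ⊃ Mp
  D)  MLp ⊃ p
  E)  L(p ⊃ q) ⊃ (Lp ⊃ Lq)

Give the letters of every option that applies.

R is not reflexive: not u R u.
R is not symmetric: s R x but not x R s.
R is not euclidean: s R t and s R x but not t R x.
R is serial: every world has an R-successor.
(A) axiom T: valid iff R is reflexive. R is not reflexive — not valid.
(B) MLp ⊃ Lp is the dual of axiom 5; it is valid on a frame exactly when R is euclidean. R is not euclidean, so not valid.
(C) Lp ⊃ Mp is axiom D; it is valid on a frame exactly when R is serial. R is serial, so valid.
(D) MLp ⊃ p (the dual of axiom B) characterises the symmetric frames. R is not symmetric — not valid.
(E) L(p ⊃ q) ⊃ (Lp ⊃ Lq) is the K axiom; it holds on all frames — valid.

C, E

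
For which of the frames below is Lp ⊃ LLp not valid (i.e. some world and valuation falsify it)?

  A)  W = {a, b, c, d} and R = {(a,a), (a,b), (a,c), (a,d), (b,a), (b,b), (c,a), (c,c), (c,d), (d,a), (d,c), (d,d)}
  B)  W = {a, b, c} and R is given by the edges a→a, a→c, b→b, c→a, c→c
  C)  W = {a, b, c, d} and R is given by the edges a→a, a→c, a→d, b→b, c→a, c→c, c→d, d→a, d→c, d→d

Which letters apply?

A

The schema Lp ⊃ LLp is axiom 4; it is valid on a frame iff R is transitive.
(A) R is not transitive (b R a and a R c but not b R c), so the schema fails here.
(B) R is transitive (R is closed under composition), so the schema is valid here.
(C) R is transitive (R is closed under composition), so the schema is valid here.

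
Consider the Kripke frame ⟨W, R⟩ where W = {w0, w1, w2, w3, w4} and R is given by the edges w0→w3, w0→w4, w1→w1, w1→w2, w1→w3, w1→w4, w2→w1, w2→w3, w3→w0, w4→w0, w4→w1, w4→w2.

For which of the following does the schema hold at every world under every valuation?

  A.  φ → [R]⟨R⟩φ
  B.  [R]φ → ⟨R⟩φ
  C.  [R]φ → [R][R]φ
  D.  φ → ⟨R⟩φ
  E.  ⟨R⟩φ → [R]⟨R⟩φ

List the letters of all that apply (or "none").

B

R is not reflexive: not w0 R w0.
R is not symmetric: w1 R w3 but not w3 R w1.
R is not transitive: w0 R w3 and w3 R w0 but not w0 R w0.
R is not euclidean: w0 R w3 and w0 R w4 but not w3 R w4.
R is serial: every world has an R-successor.
(A) φ → [R]⟨R⟩φ is axiom B, which corresponds to symmetry. R is not symmetric — not valid.
(B) axiom D: valid iff R is serial. R is serial — valid.
(C) [R]φ → [R][R]φ is axiom 4, which corresponds to transitivity. R is not transitive — not valid.
(D) φ → ⟨R⟩φ (the dual of axiom T) characterises the reflexive frames. R is not reflexive — not valid.
(E) ⟨R⟩φ → [R]⟨R⟩φ is axiom 5; it is valid on a frame exactly when R is euclidean. R is not euclidean, so not valid.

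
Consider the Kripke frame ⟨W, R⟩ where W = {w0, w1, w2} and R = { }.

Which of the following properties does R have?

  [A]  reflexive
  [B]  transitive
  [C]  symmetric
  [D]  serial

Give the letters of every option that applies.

B, C

(A) not reflexive: not w0 R w0.
(B) transitive: R is closed under composition.
(C) symmetric: every R-edge is matched by its reverse.
(D) not serial: w0 has no R-successor.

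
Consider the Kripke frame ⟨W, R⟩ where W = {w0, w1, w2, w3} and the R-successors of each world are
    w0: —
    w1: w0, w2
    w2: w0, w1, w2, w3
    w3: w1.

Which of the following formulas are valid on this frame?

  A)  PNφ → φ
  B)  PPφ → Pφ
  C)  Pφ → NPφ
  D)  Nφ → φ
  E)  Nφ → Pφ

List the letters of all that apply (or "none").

none

R is not reflexive: not w0 R w0.
R is not symmetric: w1 R w0 but not w0 R w1.
R is not transitive: w1 R w2 and w2 R w1 but not w1 R w1.
R is not euclidean: w1 R w0 and w1 R w2 but not w0 R w2.
R is not serial: w0 has no R-successor.
(A) PNφ → φ (the dual of axiom B) characterises the symmetric frames. R is not symmetric — not valid.
(B) the dual of axiom 4: valid iff R is transitive. R is not transitive — not valid.
(C) Pφ → NPφ is axiom 5; it is valid on a frame exactly when R is euclidean. R is not euclidean, so not valid.
(D) Nφ → φ is axiom T; it is valid on a frame exactly when R is reflexive. R is not reflexive, so not valid.
(E) Nφ → Pφ (axiom D) characterises the serial frames. R is not serial — not valid.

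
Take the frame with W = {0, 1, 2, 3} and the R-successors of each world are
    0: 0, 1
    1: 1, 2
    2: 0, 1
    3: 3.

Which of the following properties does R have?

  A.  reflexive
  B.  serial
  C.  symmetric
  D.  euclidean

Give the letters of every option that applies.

B

(A) not reflexive: not 2 R 2.
(B) serial: every world has an R-successor.
(C) not symmetric: 0 R 1 but not 1 R 0.
(D) not euclidean: 0 R 1 and 0 R 0 but not 1 R 0.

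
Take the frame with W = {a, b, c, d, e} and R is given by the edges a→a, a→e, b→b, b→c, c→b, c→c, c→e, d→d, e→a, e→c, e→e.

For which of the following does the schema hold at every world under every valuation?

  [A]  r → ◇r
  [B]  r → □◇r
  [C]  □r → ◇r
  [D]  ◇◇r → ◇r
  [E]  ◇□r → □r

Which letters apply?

R is reflexive: each world relates to itself.
R is symmetric: every R-edge is matched by its reverse.
R is not transitive: a R e and e R c but not a R c.
R is not euclidean: c R b and c R e but not b R e.
R is serial: every world has an R-successor.
(A) r → ◇r (the dual of axiom T) characterises the reflexive frames. R is reflexive — valid.
(B) axiom B: valid iff R is symmetric. R is symmetric — valid.
(C) □r → ◇r (axiom D) characterises the serial frames. R is serial — valid.
(D) the dual of axiom 4: valid iff R is transitive. R is not transitive — not valid.
(E) ◇□r → □r is the dual of axiom 5, which corresponds to the euclidean property. R is not euclidean — not valid.

A, B, C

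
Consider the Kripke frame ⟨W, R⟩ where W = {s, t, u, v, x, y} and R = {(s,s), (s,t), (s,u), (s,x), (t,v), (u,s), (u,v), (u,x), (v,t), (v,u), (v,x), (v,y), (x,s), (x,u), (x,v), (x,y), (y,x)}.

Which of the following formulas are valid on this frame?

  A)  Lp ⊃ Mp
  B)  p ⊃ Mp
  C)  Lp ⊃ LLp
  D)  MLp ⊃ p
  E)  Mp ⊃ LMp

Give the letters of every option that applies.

A

R is not reflexive: not t R t.
R is not symmetric: s R t but not t R s.
R is not transitive: s R t and t R v but not s R v.
R is not euclidean: s R t and s R s but not t R s.
R is serial: every world has an R-successor.
(A) axiom D: valid iff R is serial. R is serial — valid.
(B) p ⊃ Mp is the dual of axiom T, which corresponds to reflexivity. R is not reflexive — not valid.
(C) Lp ⊃ LLp is axiom 4, which corresponds to transitivity. R is not transitive — not valid.
(D) MLp ⊃ p is the dual of axiom B, which corresponds to symmetry. R is not symmetric — not valid.
(E) Mp ⊃ LMp (axiom 5) characterises the euclidean frames. R is not euclidean — not valid.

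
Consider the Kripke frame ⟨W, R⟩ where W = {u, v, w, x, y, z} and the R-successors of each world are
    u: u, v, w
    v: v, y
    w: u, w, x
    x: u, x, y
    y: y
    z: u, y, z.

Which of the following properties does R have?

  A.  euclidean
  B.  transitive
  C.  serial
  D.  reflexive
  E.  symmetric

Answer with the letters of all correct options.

C, D

(A) not euclidean: u R v and u R u but not v R u.
(B) not transitive: u R v and v R y but not u R y.
(C) serial: every world has an R-successor.
(D) reflexive: each world relates to itself.
(E) not symmetric: u R v but not v R u.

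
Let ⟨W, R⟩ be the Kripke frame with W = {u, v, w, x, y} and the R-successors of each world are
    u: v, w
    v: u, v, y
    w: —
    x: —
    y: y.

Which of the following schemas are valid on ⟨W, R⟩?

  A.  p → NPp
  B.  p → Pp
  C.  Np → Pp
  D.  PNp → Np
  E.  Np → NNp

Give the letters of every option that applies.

none

R is not reflexive: not u R u.
R is not symmetric: u R w but not w R u.
R is not transitive: u R v and v R u but not u R u.
R is not euclidean: u R v and u R w but not v R w.
R is not serial: w has no R-successor.
(A) p → NPp is axiom B; it is valid on a frame exactly when R is symmetric. R is not symmetric, so not valid.
(B) p → Pp (the dual of axiom T) characterises the reflexive frames. R is not reflexive — not valid.
(C) Np → Pp (axiom D) characterises the serial frames. R is not serial — not valid.
(D) PNp → Np is the dual of axiom 5, which corresponds to the euclidean property. R is not euclidean — not valid.
(E) Np → NNp (axiom 4) characterises the transitive frames. R is not transitive — not valid.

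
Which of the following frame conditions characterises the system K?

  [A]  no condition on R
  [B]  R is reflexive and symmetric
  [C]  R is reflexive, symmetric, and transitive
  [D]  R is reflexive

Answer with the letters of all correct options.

A

(A) K is sound and complete for exactly this class.
(B) this class determines B (= KTB), not K.
(C) this class determines S5, not K.
(D) this class determines T (= KT), not K.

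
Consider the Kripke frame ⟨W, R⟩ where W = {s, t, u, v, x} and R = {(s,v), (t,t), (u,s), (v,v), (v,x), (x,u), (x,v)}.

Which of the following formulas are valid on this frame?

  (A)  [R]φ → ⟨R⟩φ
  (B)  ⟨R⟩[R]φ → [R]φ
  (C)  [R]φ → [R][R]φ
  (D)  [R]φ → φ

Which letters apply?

R is not reflexive: not s R s.
R is not transitive: s R v and v R x but not s R x.
R is not euclidean: x R u and x R v but not u R v.
R is serial: every world has an R-successor.
(A) [R]φ → ⟨R⟩φ (axiom D) characterises the serial frames. R is serial — valid.
(B) ⟨R⟩[R]φ → [R]φ is the dual of axiom 5, which corresponds to the euclidean property. R is not euclidean — not valid.
(C) [R]φ → [R][R]φ (axiom 4) characterises the transitive frames. R is not transitive — not valid.
(D) [R]φ → φ is axiom T, which corresponds to reflexivity. R is not reflexive — not valid.

A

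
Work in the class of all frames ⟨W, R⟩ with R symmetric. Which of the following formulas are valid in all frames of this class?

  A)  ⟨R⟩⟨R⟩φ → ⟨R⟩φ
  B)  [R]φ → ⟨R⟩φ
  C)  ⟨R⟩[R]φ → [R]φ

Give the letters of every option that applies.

(A) ⟨R⟩⟨R⟩φ → ⟨R⟩φ (the dual of axiom 4) characterises the transitive frames. Such an R need not be transitive — not valid.
(B) [R]φ → ⟨R⟩φ (axiom D) characterises the serial frames. Such an R need not be serial — not valid.
(C) ⟨R⟩[R]φ → [R]φ is the dual of axiom 5; it is valid on a frame exactly when R is euclidean. Such an R need not be euclidean, so not valid.

none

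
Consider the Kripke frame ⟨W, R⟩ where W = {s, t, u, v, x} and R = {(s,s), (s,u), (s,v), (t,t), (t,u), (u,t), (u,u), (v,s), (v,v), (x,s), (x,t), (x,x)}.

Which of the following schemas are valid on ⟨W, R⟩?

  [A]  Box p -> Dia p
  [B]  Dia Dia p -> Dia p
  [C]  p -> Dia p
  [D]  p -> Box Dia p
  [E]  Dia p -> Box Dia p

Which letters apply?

R is reflexive: each world relates to itself.
R is not symmetric: s R u but not u R s.
R is not transitive: s R u and u R t but not s R t.
R is not euclidean: s R u and s R s but not u R s.
R is serial: every world has an R-successor.
(A) Box p -> Dia p is axiom D; it is valid on a frame exactly when R is serial. R is serial, so valid.
(B) the dual of axiom 4: valid iff R is transitive. R is not transitive — not valid.
(C) the dual of axiom T: valid iff R is reflexive. R is reflexive — valid.
(D) axiom B: valid iff R is symmetric. R is not symmetric — not valid.
(E) Dia p -> Box Dia p is axiom 5, which corresponds to the euclidean property. R is not euclidean — not valid.

A, C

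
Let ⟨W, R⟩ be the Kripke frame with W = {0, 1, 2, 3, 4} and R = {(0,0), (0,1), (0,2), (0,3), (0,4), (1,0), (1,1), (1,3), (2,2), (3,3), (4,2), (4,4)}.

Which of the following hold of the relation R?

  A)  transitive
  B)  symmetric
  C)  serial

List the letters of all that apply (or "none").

(A) not transitive: 1 R 0 and 0 R 2 but not 1 R 2.
(B) not symmetric: 0 R 2 but not 2 R 0.
(C) serial: every world has an R-successor.

C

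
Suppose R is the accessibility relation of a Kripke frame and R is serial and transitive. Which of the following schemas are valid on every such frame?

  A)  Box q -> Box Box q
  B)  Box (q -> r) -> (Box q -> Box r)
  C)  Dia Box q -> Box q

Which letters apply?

(A) Box q -> Box Box q (axiom 4) characterises the transitive frames. Every such R is transitive — valid.
(B) this is just K, valid on every normal frame.
(C) the dual of axiom 5: valid iff R is euclidean. Such an R need not be euclidean — not valid.

A, B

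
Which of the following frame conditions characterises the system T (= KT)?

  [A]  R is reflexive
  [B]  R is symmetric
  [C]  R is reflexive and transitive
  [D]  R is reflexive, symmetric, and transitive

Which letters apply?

A

(A) T (= KT) is sound and complete for exactly this class.
(B) this class determines KB, not T (= KT).
(C) this class determines S4, not T (= KT).
(D) this class determines S5, not T (= KT).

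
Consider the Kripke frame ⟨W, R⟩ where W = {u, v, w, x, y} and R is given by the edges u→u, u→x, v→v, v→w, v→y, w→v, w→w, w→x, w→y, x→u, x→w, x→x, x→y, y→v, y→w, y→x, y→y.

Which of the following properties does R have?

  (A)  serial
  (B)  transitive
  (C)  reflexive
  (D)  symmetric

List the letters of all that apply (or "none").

A, C, D

(A) serial: every world has an R-successor.
(B) not transitive: u R x and x R w but not u R w.
(C) reflexive: each world relates to itself.
(D) symmetric: every R-edge is matched by its reverse.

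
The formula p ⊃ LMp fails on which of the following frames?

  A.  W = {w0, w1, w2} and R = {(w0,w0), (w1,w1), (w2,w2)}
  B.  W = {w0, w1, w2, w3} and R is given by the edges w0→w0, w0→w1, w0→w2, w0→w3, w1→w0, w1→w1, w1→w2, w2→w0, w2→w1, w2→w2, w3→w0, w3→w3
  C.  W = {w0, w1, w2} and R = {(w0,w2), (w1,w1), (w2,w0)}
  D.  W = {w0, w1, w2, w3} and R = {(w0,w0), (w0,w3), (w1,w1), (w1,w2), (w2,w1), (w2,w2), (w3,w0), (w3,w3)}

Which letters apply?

none

The schema p ⊃ LMp is axiom B; it is valid on a frame iff R is symmetric.
(A) R is symmetric (every R-edge is matched by its reverse), so the schema is valid here.
(B) R is symmetric (every R-edge is matched by its reverse), so the schema is valid here.
(C) R is symmetric (every R-edge is matched by its reverse), so the schema is valid here.
(D) R is symmetric (every R-edge is matched by its reverse), so the schema is valid here.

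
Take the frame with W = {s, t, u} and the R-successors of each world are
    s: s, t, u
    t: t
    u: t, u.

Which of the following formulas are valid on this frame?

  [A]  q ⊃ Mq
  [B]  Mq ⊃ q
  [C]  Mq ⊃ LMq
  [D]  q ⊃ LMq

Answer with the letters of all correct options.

A

R is reflexive: each world relates to itself.
R is not symmetric: s R t but not t R s.
R is not euclidean: s R t and s R s but not t R s.
R is not a subset of the identity: s R t with s ≠ t.
(A) q ⊃ Mq is the dual of axiom T, which corresponds to reflexivity. R is reflexive — valid.
(B) Mq ⊃ q (the converse of T) corresponds to R being a subset of the identity. Here R ⊄ identity, so not valid.
(C) Mq ⊃ LMq is axiom 5, which corresponds to the euclidean property. R is not euclidean — not valid.
(D) q ⊃ LMq is axiom B, which corresponds to symmetry. R is not symmetric — not valid.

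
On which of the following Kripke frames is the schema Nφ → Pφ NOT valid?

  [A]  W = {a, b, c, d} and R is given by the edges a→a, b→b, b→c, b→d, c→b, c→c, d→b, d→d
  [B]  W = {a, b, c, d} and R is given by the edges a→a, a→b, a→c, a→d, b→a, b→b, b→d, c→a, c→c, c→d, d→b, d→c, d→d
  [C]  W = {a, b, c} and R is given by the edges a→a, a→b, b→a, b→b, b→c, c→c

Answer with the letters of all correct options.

none

The schema Nφ → Pφ is axiom D; it is valid on a frame iff R is serial.
(A) R is serial (every world has an R-successor), so the schema is valid here.
(B) R is serial (every world has an R-successor), so the schema is valid here.
(C) R is serial (every world has an R-successor), so the schema is valid here.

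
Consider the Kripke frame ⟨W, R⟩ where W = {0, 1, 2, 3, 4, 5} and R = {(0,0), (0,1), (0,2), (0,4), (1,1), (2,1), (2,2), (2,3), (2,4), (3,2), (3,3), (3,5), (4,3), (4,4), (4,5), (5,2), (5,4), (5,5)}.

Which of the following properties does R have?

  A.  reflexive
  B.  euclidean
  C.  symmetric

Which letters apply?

A

(A) reflexive: each world relates to itself.
(B) not euclidean: 0 R 1 and 0 R 0 but not 1 R 0.
(C) not symmetric: 0 R 1 but not 1 R 0.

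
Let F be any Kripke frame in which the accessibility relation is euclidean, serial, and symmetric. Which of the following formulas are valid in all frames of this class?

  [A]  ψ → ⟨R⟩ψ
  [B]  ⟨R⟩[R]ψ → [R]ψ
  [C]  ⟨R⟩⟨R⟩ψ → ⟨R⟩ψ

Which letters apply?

Serial, symmetric and euclidean together give transitive (from symmetry + euclidean) and then reflexive; the relation is an equivalence.
(A) ψ → ⟨R⟩ψ is the dual of axiom T, which corresponds to reflexivity. Every such R is reflexive — valid.
(B) ⟨R⟩[R]ψ → [R]ψ is the dual of axiom 5, which corresponds to the euclidean property. Every such R is euclidean — valid.
(C) ⟨R⟩⟨R⟩ψ → ⟨R⟩ψ is the dual of axiom 4, which corresponds to transitivity. Every such R is transitive — valid.

A, B, C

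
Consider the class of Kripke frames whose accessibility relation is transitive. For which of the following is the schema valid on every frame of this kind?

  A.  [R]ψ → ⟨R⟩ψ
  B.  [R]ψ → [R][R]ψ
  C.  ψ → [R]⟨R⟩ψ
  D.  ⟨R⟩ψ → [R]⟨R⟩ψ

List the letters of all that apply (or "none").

(A) axiom D: valid iff R is serial. Such an R need not be serial — not valid.
(B) [R]ψ → [R][R]ψ (axiom 4) characterises the transitive frames. Every such R is transitive — valid.
(C) ψ → [R]⟨R⟩ψ is axiom B, which corresponds to symmetry. Such an R need not be symmetric — not valid.
(D) ⟨R⟩ψ → [R]⟨R⟩ψ is axiom 5, which corresponds to the euclidean property. Such an R need not be euclidean — not valid.

B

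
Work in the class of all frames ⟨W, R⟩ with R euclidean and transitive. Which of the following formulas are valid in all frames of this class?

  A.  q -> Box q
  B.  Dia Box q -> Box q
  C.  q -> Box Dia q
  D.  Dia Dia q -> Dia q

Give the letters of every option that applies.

B, D

(A) q -> Box q (equivalent to ◇p→p) corresponds to R being a subset of the identity. Such an R need not be a subset of the identity, so not valid.
(B) Dia Box q -> Box q is the dual of axiom 5, which corresponds to the euclidean property. Every such R is euclidean — valid.
(C) axiom B: valid iff R is symmetric. Such an R need not be symmetric — not valid.
(D) Dia Dia q -> Dia q is the dual of axiom 4, which corresponds to transitivity. Every such R is transitive — valid.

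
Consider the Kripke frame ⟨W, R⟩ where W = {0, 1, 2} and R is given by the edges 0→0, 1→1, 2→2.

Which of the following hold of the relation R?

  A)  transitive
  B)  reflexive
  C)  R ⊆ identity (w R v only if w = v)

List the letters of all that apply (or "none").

(A) transitive: R is closed under composition.
(B) reflexive: each world relates to itself.
(C) ⊆ identity: every R-edge is a self-loop.

A, B, C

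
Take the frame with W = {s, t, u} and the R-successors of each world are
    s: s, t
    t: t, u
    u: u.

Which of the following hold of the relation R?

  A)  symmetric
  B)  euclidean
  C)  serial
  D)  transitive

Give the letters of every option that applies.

C

(A) not symmetric: s R t but not t R s.
(B) not euclidean: s R t and s R s but not t R s.
(C) serial: every world has an R-successor.
(D) not transitive: s R t and t R u but not s R u.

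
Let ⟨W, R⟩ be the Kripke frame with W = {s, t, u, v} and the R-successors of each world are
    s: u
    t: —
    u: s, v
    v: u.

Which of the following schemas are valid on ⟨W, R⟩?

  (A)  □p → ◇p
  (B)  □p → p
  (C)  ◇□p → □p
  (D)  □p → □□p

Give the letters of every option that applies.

R is not reflexive: not s R s.
R is not transitive: s R u and u R s but not s R s.
R is not euclidean: u R s and u R v but not s R v.
R is not serial: t has no R-successor.
(A) □p → ◇p is axiom D, which corresponds to seriality. R is not serial — not valid.
(B) axiom T: valid iff R is reflexive. R is not reflexive — not valid.
(C) ◇□p → □p (the dual of axiom 5) characterises the euclidean frames. R is not euclidean — not valid.
(D) □p → □□p (axiom 4) characterises the transitive frames. R is not transitive — not valid.

none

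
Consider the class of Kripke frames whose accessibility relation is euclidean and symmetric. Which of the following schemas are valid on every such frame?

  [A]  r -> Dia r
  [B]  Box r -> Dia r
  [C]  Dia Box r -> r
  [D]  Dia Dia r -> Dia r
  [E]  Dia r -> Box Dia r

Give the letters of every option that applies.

C, D, E

A symmetric euclidean relation is transitive (uRv and vRw give vRu by symmetry, then uRw by the euclidean condition, applied at v).
(A) r -> Dia r is the dual of axiom T, which corresponds to reflexivity. Such an R need not be reflexive — not valid.
(B) Box r -> Dia r is axiom D, which corresponds to seriality. Such an R need not be serial — not valid.
(C) Dia Box r -> r is the dual of axiom B, which corresponds to symmetry. Every such R is symmetric — valid.
(D) Dia Dia r -> Dia r is the dual of axiom 4; it is valid on a frame exactly when R is transitive. Every such R is transitive, so valid.
(E) Dia r -> Box Dia r is axiom 5; it is valid on a frame exactly when R is euclidean. Every such R is euclidean, so valid.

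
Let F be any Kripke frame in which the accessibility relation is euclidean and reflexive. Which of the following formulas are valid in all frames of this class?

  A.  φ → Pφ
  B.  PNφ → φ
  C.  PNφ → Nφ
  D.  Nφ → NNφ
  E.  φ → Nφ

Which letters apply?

A reflexive euclidean relation is also symmetric (from wRw and wRv the euclidean condition gives vRw) and hence transitive; it is an equivalence relation.
(A) the dual of axiom T: valid iff R is reflexive. Every such R is reflexive — valid.
(B) the dual of axiom B: valid iff R is symmetric. Every such R is symmetric — valid.
(C) PNφ → Nφ (the dual of axiom 5) characterises the euclidean frames. Every such R is euclidean — valid.
(D) Nφ → NNφ is axiom 4, which corresponds to transitivity. Every such R is transitive — valid.
(E) φ → Nφ is valid only on frames where every R-edge is a self-loop. Such an R need not be a subset of the identity — not valid.

A, B, C, D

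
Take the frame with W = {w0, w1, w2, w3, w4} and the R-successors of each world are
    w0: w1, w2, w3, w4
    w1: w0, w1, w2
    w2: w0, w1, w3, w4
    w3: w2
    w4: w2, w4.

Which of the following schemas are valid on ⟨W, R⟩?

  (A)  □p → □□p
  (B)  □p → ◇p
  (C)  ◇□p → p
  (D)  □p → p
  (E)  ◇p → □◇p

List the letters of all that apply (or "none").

B

R is not reflexive: not w0 R w0.
R is not symmetric: w0 R w3 but not w3 R w0.
R is not transitive: w0 R w1 and w1 R w0 but not w0 R w0.
R is not euclidean: w0 R w1 and w0 R w3 but not w1 R w3.
R is serial: every world has an R-successor.
(A) □p → □□p (axiom 4) characterises the transitive frames. R is not transitive — not valid.
(B) □p → ◇p (axiom D) characterises the serial frames. R is serial — valid.
(C) ◇□p → p is the dual of axiom B, which corresponds to symmetry. R is not symmetric — not valid.
(D) axiom T: valid iff R is reflexive. R is not reflexive — not valid.
(E) ◇p → □◇p is axiom 5, which corresponds to the euclidean property. R is not euclidean — not valid.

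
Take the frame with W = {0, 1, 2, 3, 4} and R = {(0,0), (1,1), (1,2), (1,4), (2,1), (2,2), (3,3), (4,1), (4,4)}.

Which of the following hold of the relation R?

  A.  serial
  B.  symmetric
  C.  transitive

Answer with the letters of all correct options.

(A) serial: every world has an R-successor.
(B) symmetric: every R-edge is matched by its reverse.
(C) not transitive: 2 R 1 and 1 R 4 but not 2 R 4.

A, B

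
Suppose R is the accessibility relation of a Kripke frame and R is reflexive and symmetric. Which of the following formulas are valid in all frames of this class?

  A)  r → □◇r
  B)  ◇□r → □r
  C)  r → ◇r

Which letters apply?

Reflexive relations are serial.
(A) r → □◇r is axiom B; it is valid on a frame exactly when R is symmetric. Every such R is symmetric, so valid.
(B) ◇□r → □r is the dual of axiom 5; it is valid on a frame exactly when R is euclidean. Such an R need not be euclidean, so not valid.
(C) r → ◇r (the dual of axiom T) characterises the reflexive frames. Every such R is reflexive — valid.

A, C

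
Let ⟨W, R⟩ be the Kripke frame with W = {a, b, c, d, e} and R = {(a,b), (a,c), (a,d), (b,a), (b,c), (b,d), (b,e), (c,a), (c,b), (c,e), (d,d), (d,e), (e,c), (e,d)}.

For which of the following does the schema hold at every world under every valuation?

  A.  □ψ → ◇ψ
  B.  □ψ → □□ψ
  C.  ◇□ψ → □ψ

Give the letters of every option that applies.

A

R is not transitive: a R b and b R a but not a R a.
R is not euclidean: a R c and a R d but not c R d.
R is serial: every world has an R-successor.
(A) □ψ → ◇ψ is axiom D; it is valid on a frame exactly when R is serial. R is serial, so valid.
(B) □ψ → □□ψ (axiom 4) characterises the transitive frames. R is not transitive — not valid.
(C) the dual of axiom 5: valid iff R is euclidean. R is not euclidean — not valid.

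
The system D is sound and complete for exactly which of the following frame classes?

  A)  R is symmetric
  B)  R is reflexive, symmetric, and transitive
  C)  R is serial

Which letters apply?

C

(A) this class determines KB, not D.
(B) this class determines S5, not D.
(C) D is sound and complete for exactly this class.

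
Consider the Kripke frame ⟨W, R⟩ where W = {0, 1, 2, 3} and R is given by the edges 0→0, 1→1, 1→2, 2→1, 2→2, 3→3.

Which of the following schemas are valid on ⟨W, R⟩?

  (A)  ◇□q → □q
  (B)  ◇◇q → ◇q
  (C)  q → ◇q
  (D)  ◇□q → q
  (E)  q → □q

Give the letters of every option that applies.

A, B, C, D

R is reflexive: each world relates to itself.
R is symmetric: every R-edge is matched by its reverse.
R is transitive: R is closed under composition.
R is euclidean: any two R-successors of the same world are R-related.
R is not a subset of the identity: 1 R 2 with 1 ≠ 2.
(A) ◇□q → □q is the dual of axiom 5; it is valid on a frame exactly when R is euclidean. R is euclidean, so valid.
(B) the dual of axiom 4: valid iff R is transitive. R is transitive — valid.
(C) q → ◇q is the dual of axiom T, which corresponds to reflexivity. R is reflexive — valid.
(D) ◇□q → q is the dual of axiom B, which corresponds to symmetry. R is symmetric — valid.
(E) q → □q is valid only on frames where every R-edge is a self-loop. Here R ⊄ identity — not valid.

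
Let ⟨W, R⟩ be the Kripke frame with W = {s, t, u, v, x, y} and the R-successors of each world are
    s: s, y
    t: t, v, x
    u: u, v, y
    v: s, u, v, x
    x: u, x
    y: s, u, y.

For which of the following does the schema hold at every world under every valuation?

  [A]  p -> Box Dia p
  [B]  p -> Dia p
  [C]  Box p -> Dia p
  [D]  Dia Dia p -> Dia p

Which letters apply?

B, C

R is reflexive: each world relates to itself.
R is not symmetric: t R v but not v R t.
R is not transitive: s R y and y R u but not s R u.
R is serial: every world has an R-successor.
(A) p -> Box Dia p is axiom B, which corresponds to symmetry. R is not symmetric — not valid.
(B) the dual of axiom T: valid iff R is reflexive. R is reflexive — valid.
(C) Box p -> Dia p is axiom D; it is valid on a frame exactly when R is serial. R is serial, so valid.
(D) Dia Dia p -> Dia p (the dual of axiom 4) characterises the transitive frames. R is not transitive — not valid.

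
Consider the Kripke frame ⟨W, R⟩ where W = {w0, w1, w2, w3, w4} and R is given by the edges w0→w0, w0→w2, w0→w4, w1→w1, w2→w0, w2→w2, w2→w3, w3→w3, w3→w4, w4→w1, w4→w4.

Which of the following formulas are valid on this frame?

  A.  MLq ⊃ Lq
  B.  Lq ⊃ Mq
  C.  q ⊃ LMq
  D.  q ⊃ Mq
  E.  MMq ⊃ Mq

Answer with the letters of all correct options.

R is reflexive: each world relates to itself.
R is not symmetric: w0 R w4 but not w4 R w0.
R is not transitive: w0 R w2 and w2 R w3 but not w0 R w3.
R is not euclidean: w0 R w2 and w0 R w4 but not w2 R w4.
R is serial: every world has an R-successor.
(A) MLq ⊃ Lq is the dual of axiom 5; it is valid on a frame exactly when R is euclidean. R is not euclidean, so not valid.
(B) Lq ⊃ Mq is axiom D, which corresponds to seriality. R is serial — valid.
(C) q ⊃ LMq (axiom B) characterises the symmetric frames. R is not symmetric — not valid.
(D) q ⊃ Mq is the dual of axiom T, which corresponds to reflexivity. R is reflexive — valid.
(E) MMq ⊃ Mq is the dual of axiom 4, which corresponds to transitivity. R is not transitive — not valid.

B, D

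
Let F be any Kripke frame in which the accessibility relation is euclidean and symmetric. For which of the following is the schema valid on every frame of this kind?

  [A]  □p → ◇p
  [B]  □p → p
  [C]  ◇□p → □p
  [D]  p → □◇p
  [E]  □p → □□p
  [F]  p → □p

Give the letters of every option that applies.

A symmetric euclidean relation is transitive (uRv and vRw give vRu by symmetry, then uRw by the euclidean condition, applied at v).
(A) □p → ◇p is axiom D, which corresponds to seriality. Such an R need not be serial — not valid.
(B) □p → p (axiom T) characterises the reflexive frames. Such an R need not be reflexive — not valid.
(C) the dual of axiom 5: valid iff R is euclidean. Every such R is euclidean — valid.
(D) p → □◇p is axiom B, which corresponds to symmetry. Every such R is symmetric — valid.
(E) □p → □□p is axiom 4; it is valid on a frame exactly when R is transitive. Every such R is transitive, so valid.
(F) p → □p is valid only on frames where every R-edge is a self-loop. Such an R need not be a subset of the identity — not valid.

C, D, E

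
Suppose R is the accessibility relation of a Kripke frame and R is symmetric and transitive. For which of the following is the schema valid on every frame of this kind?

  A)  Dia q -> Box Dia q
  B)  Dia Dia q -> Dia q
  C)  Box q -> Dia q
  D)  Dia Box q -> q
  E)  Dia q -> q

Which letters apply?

A, B, D

A symmetric transitive relation is euclidean (uRv and uRw give vRu by symmetry, then vRw by transitivity).
(A) Dia q -> Box Dia q is axiom 5; it is valid on a frame exactly when R is euclidean. Every such R is euclidean, so valid.
(B) Dia Dia q -> Dia q is the dual of axiom 4; it is valid on a frame exactly when R is transitive. Every such R is transitive, so valid.
(C) axiom D: valid iff R is serial. Such an R need not be serial — not valid.
(D) Dia Box q -> q (the dual of axiom B) characterises the symmetric frames. Every such R is symmetric — valid.
(E) Dia q -> q is valid only on frames where every R-edge is a self-loop. Such an R need not be a subset of the identity — not valid.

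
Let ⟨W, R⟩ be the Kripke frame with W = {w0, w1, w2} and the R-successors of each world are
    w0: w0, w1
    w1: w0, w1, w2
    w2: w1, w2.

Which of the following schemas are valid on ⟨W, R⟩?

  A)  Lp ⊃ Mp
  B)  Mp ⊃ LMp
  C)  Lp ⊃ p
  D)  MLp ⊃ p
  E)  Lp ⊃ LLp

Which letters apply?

R is reflexive: each world relates to itself.
R is symmetric: every R-edge is matched by its reverse.
R is not transitive: w0 R w1 and w1 R w2 but not w0 R w2.
R is not euclidean: w1 R w0 and w1 R w2 but not w0 R w2.
R is serial: every world has an R-successor.
(A) Lp ⊃ Mp (axiom D) characterises the serial frames. R is serial — valid.
(B) axiom 5: valid iff R is euclidean. R is not euclidean — not valid.
(C) axiom T: valid iff R is reflexive. R is reflexive — valid.
(D) the dual of axiom B: valid iff R is symmetric. R is symmetric — valid.
(E) Lp ⊃ LLp is axiom 4, which corresponds to transitivity. R is not transitive — not valid.

A, C, D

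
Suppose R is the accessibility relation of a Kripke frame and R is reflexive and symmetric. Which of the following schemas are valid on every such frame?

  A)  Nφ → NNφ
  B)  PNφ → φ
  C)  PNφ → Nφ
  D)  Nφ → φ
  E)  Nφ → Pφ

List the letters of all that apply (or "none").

Reflexive relations are serial.
(A) Nφ → NNφ is axiom 4, which corresponds to transitivity. Such an R need not be transitive — not valid.
(B) PNφ → φ is the dual of axiom B, which corresponds to symmetry. Every such R is symmetric — valid.
(C) PNφ → Nφ is the dual of axiom 5; it is valid on a frame exactly when R is euclidean. Such an R need not be euclidean, so not valid.
(D) Nφ → φ is axiom T; it is valid on a frame exactly when R is reflexive. Every such R is reflexive, so valid.
(E) Nφ → Pφ (axiom D) characterises the serial frames. Every such R is serial — valid.

B, D, E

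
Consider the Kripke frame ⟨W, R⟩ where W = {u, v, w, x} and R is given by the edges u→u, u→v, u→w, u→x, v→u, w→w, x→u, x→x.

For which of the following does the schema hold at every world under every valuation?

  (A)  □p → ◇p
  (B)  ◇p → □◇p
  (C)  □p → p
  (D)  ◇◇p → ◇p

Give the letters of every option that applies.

R is not reflexive: not v R v.
R is not transitive: v R u and u R v but not v R v.
R is not euclidean: u R v and u R w but not v R w.
R is serial: every world has an R-successor.
(A) axiom D: valid iff R is serial. R is serial — valid.
(B) ◇p → □◇p is axiom 5; it is valid on a frame exactly when R is euclidean. R is not euclidean, so not valid.
(C) □p → p is axiom T, which corresponds to reflexivity. R is not reflexive — not valid.
(D) ◇◇p → ◇p is the dual of axiom 4; it is valid on a frame exactly when R is transitive. R is not transitive, so not valid.

A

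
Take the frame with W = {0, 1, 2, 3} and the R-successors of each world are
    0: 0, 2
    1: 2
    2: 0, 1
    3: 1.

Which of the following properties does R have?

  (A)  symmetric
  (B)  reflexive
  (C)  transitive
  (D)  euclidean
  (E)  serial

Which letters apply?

E

(A) not symmetric: 3 R 1 but not 1 R 3.
(B) not reflexive: not 1 R 1.
(C) not transitive: 0 R 2 and 2 R 1 but not 0 R 1.
(D) not euclidean: 2 R 0 and 2 R 1 but not 0 R 1.
(E) serial: every world has an R-successor.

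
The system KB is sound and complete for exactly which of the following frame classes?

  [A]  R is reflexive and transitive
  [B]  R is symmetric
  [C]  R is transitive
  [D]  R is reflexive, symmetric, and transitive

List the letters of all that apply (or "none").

(A) this class determines S4, not KB.
(B) KB is sound and complete for exactly this class.
(C) this class determines K4, not KB.
(D) this class determines S5, not KB.

B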